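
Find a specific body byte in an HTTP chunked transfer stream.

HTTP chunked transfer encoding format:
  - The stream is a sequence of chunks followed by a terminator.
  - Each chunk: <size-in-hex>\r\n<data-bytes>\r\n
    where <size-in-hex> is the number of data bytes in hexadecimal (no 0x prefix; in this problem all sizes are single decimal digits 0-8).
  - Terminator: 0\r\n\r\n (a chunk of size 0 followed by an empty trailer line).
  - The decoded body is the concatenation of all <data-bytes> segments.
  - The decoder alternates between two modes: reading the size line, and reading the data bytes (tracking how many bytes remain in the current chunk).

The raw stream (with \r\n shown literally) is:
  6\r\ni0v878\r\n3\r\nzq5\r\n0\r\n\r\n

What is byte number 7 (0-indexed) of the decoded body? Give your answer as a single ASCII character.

Answer: q

Derivation:
Chunk 1: stream[0..1]='6' size=0x6=6, data at stream[3..9]='i0v878' -> body[0..6], body so far='i0v878'
Chunk 2: stream[11..12]='3' size=0x3=3, data at stream[14..17]='zq5' -> body[6..9], body so far='i0v878zq5'
Chunk 3: stream[19..20]='0' size=0 (terminator). Final body='i0v878zq5' (9 bytes)
Body byte 7 = 'q'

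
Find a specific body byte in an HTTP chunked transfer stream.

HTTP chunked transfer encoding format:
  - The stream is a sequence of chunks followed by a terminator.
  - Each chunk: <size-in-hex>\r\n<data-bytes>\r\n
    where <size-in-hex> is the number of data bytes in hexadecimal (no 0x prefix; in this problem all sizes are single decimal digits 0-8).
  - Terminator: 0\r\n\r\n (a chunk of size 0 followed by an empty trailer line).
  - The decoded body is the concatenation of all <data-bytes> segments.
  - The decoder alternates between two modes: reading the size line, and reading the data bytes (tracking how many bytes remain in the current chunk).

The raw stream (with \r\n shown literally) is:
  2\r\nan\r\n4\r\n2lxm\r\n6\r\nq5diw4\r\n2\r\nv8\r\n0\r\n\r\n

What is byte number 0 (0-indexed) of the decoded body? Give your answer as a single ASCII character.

Answer: a

Derivation:
Chunk 1: stream[0..1]='2' size=0x2=2, data at stream[3..5]='an' -> body[0..2], body so far='an'
Chunk 2: stream[7..8]='4' size=0x4=4, data at stream[10..14]='2lxm' -> body[2..6], body so far='an2lxm'
Chunk 3: stream[16..17]='6' size=0x6=6, data at stream[19..25]='q5diw4' -> body[6..12], body so far='an2lxmq5diw4'
Chunk 4: stream[27..28]='2' size=0x2=2, data at stream[30..32]='v8' -> body[12..14], body so far='an2lxmq5diw4v8'
Chunk 5: stream[34..35]='0' size=0 (terminator). Final body='an2lxmq5diw4v8' (14 bytes)
Body byte 0 = 'a'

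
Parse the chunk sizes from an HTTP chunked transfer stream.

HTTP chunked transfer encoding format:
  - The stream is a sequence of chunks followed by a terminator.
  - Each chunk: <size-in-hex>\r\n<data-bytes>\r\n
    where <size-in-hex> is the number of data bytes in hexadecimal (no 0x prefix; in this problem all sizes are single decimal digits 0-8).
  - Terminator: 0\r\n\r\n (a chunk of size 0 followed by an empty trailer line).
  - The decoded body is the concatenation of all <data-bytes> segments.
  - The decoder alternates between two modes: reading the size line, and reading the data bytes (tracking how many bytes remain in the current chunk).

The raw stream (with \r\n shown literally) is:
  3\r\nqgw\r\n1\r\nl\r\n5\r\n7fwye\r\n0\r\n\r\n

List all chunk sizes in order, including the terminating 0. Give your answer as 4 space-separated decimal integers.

Answer: 3 1 5 0

Derivation:
Chunk 1: stream[0..1]='3' size=0x3=3, data at stream[3..6]='qgw' -> body[0..3], body so far='qgw'
Chunk 2: stream[8..9]='1' size=0x1=1, data at stream[11..12]='l' -> body[3..4], body so far='qgwl'
Chunk 3: stream[14..15]='5' size=0x5=5, data at stream[17..22]='7fwye' -> body[4..9], body so far='qgwl7fwye'
Chunk 4: stream[24..25]='0' size=0 (terminator). Final body='qgwl7fwye' (9 bytes)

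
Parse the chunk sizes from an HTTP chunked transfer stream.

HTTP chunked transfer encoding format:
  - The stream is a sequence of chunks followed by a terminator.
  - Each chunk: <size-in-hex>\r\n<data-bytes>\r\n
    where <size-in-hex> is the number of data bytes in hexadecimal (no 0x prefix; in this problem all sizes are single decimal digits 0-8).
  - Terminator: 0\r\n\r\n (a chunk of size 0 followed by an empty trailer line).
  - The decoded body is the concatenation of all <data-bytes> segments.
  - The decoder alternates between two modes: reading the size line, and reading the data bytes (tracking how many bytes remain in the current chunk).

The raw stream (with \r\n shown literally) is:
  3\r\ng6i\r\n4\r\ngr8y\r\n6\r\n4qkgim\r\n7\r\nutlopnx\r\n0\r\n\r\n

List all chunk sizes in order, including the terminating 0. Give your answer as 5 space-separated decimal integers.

Chunk 1: stream[0..1]='3' size=0x3=3, data at stream[3..6]='g6i' -> body[0..3], body so far='g6i'
Chunk 2: stream[8..9]='4' size=0x4=4, data at stream[11..15]='gr8y' -> body[3..7], body so far='g6igr8y'
Chunk 3: stream[17..18]='6' size=0x6=6, data at stream[20..26]='4qkgim' -> body[7..13], body so far='g6igr8y4qkgim'
Chunk 4: stream[28..29]='7' size=0x7=7, data at stream[31..38]='utlopnx' -> body[13..20], body so far='g6igr8y4qkgimutlopnx'
Chunk 5: stream[40..41]='0' size=0 (terminator). Final body='g6igr8y4qkgimutlopnx' (20 bytes)

Answer: 3 4 6 7 0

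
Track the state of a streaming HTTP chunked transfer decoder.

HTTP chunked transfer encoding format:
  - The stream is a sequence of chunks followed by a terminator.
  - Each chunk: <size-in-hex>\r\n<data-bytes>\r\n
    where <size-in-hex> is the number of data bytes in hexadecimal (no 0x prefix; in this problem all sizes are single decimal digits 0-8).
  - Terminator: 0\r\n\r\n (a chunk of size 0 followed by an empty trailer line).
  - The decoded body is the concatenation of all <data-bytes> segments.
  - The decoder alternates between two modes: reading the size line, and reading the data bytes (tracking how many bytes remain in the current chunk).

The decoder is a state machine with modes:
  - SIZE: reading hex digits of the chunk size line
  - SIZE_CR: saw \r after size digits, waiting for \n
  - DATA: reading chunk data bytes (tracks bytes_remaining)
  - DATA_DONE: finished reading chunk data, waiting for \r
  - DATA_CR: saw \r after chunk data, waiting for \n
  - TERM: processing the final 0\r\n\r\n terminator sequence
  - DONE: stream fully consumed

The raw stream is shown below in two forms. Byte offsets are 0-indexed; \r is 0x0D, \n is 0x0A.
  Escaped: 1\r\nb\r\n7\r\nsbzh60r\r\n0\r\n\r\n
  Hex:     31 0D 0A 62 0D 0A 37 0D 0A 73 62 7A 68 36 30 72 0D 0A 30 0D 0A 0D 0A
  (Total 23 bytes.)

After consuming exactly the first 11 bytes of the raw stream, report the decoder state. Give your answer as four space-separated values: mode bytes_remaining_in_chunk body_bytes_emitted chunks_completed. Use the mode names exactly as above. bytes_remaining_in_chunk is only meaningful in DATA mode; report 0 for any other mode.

Answer: DATA 5 3 1

Derivation:
Byte 0 = '1': mode=SIZE remaining=0 emitted=0 chunks_done=0
Byte 1 = 0x0D: mode=SIZE_CR remaining=0 emitted=0 chunks_done=0
Byte 2 = 0x0A: mode=DATA remaining=1 emitted=0 chunks_done=0
Byte 3 = 'b': mode=DATA_DONE remaining=0 emitted=1 chunks_done=0
Byte 4 = 0x0D: mode=DATA_CR remaining=0 emitted=1 chunks_done=0
Byte 5 = 0x0A: mode=SIZE remaining=0 emitted=1 chunks_done=1
Byte 6 = '7': mode=SIZE remaining=0 emitted=1 chunks_done=1
Byte 7 = 0x0D: mode=SIZE_CR remaining=0 emitted=1 chunks_done=1
Byte 8 = 0x0A: mode=DATA remaining=7 emitted=1 chunks_done=1
Byte 9 = 's': mode=DATA remaining=6 emitted=2 chunks_done=1
Byte 10 = 'b': mode=DATA remaining=5 emitted=3 chunks_done=1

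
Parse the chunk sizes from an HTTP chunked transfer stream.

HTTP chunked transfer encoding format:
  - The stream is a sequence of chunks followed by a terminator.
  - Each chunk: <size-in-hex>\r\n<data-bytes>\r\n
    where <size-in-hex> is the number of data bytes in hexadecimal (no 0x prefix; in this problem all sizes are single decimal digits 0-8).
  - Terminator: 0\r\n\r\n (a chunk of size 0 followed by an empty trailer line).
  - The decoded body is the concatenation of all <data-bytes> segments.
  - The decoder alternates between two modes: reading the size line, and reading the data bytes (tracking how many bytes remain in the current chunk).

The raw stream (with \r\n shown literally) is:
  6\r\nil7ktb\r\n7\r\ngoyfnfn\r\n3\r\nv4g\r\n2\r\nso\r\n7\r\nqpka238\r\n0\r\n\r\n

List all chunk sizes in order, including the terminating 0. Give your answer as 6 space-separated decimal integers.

Chunk 1: stream[0..1]='6' size=0x6=6, data at stream[3..9]='il7ktb' -> body[0..6], body so far='il7ktb'
Chunk 2: stream[11..12]='7' size=0x7=7, data at stream[14..21]='goyfnfn' -> body[6..13], body so far='il7ktbgoyfnfn'
Chunk 3: stream[23..24]='3' size=0x3=3, data at stream[26..29]='v4g' -> body[13..16], body so far='il7ktbgoyfnfnv4g'
Chunk 4: stream[31..32]='2' size=0x2=2, data at stream[34..36]='so' -> body[16..18], body so far='il7ktbgoyfnfnv4gso'
Chunk 5: stream[38..39]='7' size=0x7=7, data at stream[41..48]='qpka238' -> body[18..25], body so far='il7ktbgoyfnfnv4gsoqpka238'
Chunk 6: stream[50..51]='0' size=0 (terminator). Final body='il7ktbgoyfnfnv4gsoqpka238' (25 bytes)

Answer: 6 7 3 2 7 0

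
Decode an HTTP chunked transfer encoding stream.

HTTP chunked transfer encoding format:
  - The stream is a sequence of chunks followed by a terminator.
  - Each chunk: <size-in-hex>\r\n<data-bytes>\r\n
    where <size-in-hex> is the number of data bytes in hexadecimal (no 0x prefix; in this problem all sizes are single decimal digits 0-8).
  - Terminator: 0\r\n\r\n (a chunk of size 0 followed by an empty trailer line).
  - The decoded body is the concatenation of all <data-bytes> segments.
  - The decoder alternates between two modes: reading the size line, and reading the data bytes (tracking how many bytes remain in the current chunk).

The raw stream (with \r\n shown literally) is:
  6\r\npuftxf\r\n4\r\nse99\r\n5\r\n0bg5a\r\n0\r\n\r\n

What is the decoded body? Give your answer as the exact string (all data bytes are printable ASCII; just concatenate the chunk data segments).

Answer: puftxfse990bg5a

Derivation:
Chunk 1: stream[0..1]='6' size=0x6=6, data at stream[3..9]='puftxf' -> body[0..6], body so far='puftxf'
Chunk 2: stream[11..12]='4' size=0x4=4, data at stream[14..18]='se99' -> body[6..10], body so far='puftxfse99'
Chunk 3: stream[20..21]='5' size=0x5=5, data at stream[23..28]='0bg5a' -> body[10..15], body so far='puftxfse990bg5a'
Chunk 4: stream[30..31]='0' size=0 (terminator). Final body='puftxfse990bg5a' (15 bytes)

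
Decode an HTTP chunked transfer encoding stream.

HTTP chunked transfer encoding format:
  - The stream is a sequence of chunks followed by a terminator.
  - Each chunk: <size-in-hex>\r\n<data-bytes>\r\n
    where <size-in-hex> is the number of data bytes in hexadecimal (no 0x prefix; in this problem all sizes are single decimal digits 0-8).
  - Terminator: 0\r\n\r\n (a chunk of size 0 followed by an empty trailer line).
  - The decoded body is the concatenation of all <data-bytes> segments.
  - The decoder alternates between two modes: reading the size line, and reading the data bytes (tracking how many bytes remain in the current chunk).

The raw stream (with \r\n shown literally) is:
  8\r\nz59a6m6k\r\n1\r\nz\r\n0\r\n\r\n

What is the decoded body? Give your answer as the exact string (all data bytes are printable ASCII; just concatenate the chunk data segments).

Answer: z59a6m6kz

Derivation:
Chunk 1: stream[0..1]='8' size=0x8=8, data at stream[3..11]='z59a6m6k' -> body[0..8], body so far='z59a6m6k'
Chunk 2: stream[13..14]='1' size=0x1=1, data at stream[16..17]='z' -> body[8..9], body so far='z59a6m6kz'
Chunk 3: stream[19..20]='0' size=0 (terminator). Final body='z59a6m6kz' (9 bytes)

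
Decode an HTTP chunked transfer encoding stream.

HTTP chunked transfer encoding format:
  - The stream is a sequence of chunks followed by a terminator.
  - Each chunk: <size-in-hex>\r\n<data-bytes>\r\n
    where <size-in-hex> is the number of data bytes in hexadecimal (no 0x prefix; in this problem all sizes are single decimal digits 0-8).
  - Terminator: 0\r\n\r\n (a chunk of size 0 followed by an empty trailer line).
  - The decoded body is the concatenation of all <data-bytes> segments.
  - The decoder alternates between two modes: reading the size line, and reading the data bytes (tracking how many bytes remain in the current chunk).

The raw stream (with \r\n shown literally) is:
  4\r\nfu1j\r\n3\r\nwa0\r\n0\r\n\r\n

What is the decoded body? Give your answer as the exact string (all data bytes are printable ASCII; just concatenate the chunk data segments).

Answer: fu1jwa0

Derivation:
Chunk 1: stream[0..1]='4' size=0x4=4, data at stream[3..7]='fu1j' -> body[0..4], body so far='fu1j'
Chunk 2: stream[9..10]='3' size=0x3=3, data at stream[12..15]='wa0' -> body[4..7], body so far='fu1jwa0'
Chunk 3: stream[17..18]='0' size=0 (terminator). Final body='fu1jwa0' (7 bytes)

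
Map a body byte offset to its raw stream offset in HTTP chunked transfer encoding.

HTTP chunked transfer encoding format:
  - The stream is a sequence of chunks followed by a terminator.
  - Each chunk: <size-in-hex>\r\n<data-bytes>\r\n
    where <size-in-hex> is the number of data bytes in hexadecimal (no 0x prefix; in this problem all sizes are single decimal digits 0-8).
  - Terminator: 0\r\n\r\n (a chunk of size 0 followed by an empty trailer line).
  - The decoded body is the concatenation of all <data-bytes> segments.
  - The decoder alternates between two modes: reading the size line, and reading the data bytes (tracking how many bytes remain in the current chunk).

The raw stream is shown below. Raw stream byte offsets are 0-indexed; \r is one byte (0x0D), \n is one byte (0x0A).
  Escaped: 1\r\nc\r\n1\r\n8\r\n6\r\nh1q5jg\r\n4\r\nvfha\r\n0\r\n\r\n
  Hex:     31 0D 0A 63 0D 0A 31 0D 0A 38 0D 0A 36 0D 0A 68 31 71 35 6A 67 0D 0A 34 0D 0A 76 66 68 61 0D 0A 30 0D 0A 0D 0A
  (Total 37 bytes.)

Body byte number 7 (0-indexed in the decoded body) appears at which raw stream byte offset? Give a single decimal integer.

Chunk 1: stream[0..1]='1' size=0x1=1, data at stream[3..4]='c' -> body[0..1], body so far='c'
Chunk 2: stream[6..7]='1' size=0x1=1, data at stream[9..10]='8' -> body[1..2], body so far='c8'
Chunk 3: stream[12..13]='6' size=0x6=6, data at stream[15..21]='h1q5jg' -> body[2..8], body so far='c8h1q5jg'
Chunk 4: stream[23..24]='4' size=0x4=4, data at stream[26..30]='vfha' -> body[8..12], body so far='c8h1q5jgvfha'
Chunk 5: stream[32..33]='0' size=0 (terminator). Final body='c8h1q5jgvfha' (12 bytes)
Body byte 7 at stream offset 20

Answer: 20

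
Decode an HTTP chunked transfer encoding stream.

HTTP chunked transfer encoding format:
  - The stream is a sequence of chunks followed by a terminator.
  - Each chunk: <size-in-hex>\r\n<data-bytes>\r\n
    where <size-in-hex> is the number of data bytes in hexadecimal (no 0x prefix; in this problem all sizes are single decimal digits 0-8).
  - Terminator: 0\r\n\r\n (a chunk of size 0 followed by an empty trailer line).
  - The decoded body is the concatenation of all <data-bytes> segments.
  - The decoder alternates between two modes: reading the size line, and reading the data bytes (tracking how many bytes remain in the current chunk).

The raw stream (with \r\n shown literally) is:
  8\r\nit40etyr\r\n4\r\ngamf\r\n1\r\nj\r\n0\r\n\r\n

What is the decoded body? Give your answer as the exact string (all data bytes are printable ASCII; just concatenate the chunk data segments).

Answer: it40etyrgamfj

Derivation:
Chunk 1: stream[0..1]='8' size=0x8=8, data at stream[3..11]='it40etyr' -> body[0..8], body so far='it40etyr'
Chunk 2: stream[13..14]='4' size=0x4=4, data at stream[16..20]='gamf' -> body[8..12], body so far='it40etyrgamf'
Chunk 3: stream[22..23]='1' size=0x1=1, data at stream[25..26]='j' -> body[12..13], body so far='it40etyrgamfj'
Chunk 4: stream[28..29]='0' size=0 (terminator). Final body='it40etyrgamfj' (13 bytes)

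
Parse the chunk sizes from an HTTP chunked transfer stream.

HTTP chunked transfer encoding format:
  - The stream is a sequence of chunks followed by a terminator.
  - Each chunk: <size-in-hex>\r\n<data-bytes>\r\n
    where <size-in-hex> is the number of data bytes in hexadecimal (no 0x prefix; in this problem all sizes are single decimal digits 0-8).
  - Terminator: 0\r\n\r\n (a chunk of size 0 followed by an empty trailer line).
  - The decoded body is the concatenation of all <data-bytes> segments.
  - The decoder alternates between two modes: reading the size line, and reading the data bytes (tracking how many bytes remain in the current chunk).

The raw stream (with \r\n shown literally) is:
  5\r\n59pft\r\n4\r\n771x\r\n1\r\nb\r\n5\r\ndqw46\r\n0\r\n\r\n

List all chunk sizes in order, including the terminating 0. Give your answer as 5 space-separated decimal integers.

Chunk 1: stream[0..1]='5' size=0x5=5, data at stream[3..8]='59pft' -> body[0..5], body so far='59pft'
Chunk 2: stream[10..11]='4' size=0x4=4, data at stream[13..17]='771x' -> body[5..9], body so far='59pft771x'
Chunk 3: stream[19..20]='1' size=0x1=1, data at stream[22..23]='b' -> body[9..10], body so far='59pft771xb'
Chunk 4: stream[25..26]='5' size=0x5=5, data at stream[28..33]='dqw46' -> body[10..15], body so far='59pft771xbdqw46'
Chunk 5: stream[35..36]='0' size=0 (terminator). Final body='59pft771xbdqw46' (15 bytes)

Answer: 5 4 1 5 0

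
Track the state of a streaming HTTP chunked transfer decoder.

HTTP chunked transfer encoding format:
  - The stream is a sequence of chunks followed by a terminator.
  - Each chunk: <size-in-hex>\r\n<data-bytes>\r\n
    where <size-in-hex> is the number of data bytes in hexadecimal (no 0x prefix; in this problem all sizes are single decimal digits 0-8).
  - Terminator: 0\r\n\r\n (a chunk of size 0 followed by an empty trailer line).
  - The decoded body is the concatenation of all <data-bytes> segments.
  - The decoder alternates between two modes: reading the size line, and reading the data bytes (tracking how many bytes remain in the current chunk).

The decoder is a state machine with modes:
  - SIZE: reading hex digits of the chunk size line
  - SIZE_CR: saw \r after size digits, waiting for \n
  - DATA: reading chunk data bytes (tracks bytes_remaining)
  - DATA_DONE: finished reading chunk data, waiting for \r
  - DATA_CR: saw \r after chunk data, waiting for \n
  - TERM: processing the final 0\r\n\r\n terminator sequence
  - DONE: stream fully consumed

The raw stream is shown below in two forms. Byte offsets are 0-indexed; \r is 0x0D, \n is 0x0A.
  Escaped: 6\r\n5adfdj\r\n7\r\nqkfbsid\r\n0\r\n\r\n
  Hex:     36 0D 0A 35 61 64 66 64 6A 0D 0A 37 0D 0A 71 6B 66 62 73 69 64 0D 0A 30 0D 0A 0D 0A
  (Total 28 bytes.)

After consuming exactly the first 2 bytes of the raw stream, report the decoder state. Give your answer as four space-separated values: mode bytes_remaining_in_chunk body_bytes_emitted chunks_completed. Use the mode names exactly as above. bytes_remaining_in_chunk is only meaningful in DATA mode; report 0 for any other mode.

Answer: SIZE_CR 0 0 0

Derivation:
Byte 0 = '6': mode=SIZE remaining=0 emitted=0 chunks_done=0
Byte 1 = 0x0D: mode=SIZE_CR remaining=0 emitted=0 chunks_done=0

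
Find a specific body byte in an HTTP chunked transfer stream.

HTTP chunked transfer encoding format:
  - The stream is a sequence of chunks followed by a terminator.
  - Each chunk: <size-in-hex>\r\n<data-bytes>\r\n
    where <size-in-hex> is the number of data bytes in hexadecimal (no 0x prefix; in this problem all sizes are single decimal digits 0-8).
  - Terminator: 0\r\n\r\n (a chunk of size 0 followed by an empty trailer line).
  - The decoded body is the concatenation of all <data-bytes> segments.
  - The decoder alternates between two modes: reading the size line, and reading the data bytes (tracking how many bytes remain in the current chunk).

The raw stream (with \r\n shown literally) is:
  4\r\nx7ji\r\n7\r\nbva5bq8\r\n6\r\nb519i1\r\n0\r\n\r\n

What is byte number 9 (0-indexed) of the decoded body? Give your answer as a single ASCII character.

Answer: q

Derivation:
Chunk 1: stream[0..1]='4' size=0x4=4, data at stream[3..7]='x7ji' -> body[0..4], body so far='x7ji'
Chunk 2: stream[9..10]='7' size=0x7=7, data at stream[12..19]='bva5bq8' -> body[4..11], body so far='x7jibva5bq8'
Chunk 3: stream[21..22]='6' size=0x6=6, data at stream[24..30]='b519i1' -> body[11..17], body so far='x7jibva5bq8b519i1'
Chunk 4: stream[32..33]='0' size=0 (terminator). Final body='x7jibva5bq8b519i1' (17 bytes)
Body byte 9 = 'q'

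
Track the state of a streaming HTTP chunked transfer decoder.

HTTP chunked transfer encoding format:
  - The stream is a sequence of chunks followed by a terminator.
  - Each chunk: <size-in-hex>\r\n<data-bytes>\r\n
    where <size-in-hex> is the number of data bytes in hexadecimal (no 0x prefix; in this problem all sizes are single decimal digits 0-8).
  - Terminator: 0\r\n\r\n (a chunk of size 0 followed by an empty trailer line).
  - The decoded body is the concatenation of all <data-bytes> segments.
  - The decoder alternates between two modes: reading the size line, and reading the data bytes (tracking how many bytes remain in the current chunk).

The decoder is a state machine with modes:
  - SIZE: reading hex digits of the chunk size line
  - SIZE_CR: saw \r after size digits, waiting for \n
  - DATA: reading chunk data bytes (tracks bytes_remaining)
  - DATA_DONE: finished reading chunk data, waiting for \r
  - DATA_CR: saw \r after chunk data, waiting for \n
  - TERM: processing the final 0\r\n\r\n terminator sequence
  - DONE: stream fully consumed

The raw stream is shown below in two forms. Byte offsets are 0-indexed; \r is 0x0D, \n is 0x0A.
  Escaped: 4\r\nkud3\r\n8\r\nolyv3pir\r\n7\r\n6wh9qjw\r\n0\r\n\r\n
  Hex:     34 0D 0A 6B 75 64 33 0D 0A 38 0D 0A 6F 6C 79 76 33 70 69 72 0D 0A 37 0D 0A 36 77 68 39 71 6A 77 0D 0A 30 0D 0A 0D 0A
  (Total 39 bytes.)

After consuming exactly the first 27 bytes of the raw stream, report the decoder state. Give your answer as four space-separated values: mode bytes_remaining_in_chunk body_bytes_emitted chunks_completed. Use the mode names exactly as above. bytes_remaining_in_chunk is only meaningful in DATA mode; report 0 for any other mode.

Answer: DATA 5 14 2

Derivation:
Byte 0 = '4': mode=SIZE remaining=0 emitted=0 chunks_done=0
Byte 1 = 0x0D: mode=SIZE_CR remaining=0 emitted=0 chunks_done=0
Byte 2 = 0x0A: mode=DATA remaining=4 emitted=0 chunks_done=0
Byte 3 = 'k': mode=DATA remaining=3 emitted=1 chunks_done=0
Byte 4 = 'u': mode=DATA remaining=2 emitted=2 chunks_done=0
Byte 5 = 'd': mode=DATA remaining=1 emitted=3 chunks_done=0
Byte 6 = '3': mode=DATA_DONE remaining=0 emitted=4 chunks_done=0
Byte 7 = 0x0D: mode=DATA_CR remaining=0 emitted=4 chunks_done=0
Byte 8 = 0x0A: mode=SIZE remaining=0 emitted=4 chunks_done=1
Byte 9 = '8': mode=SIZE remaining=0 emitted=4 chunks_done=1
Byte 10 = 0x0D: mode=SIZE_CR remaining=0 emitted=4 chunks_done=1
Byte 11 = 0x0A: mode=DATA remaining=8 emitted=4 chunks_done=1
Byte 12 = 'o': mode=DATA remaining=7 emitted=5 chunks_done=1
Byte 13 = 'l': mode=DATA remaining=6 emitted=6 chunks_done=1
Byte 14 = 'y': mode=DATA remaining=5 emitted=7 chunks_done=1
Byte 15 = 'v': mode=DATA remaining=4 emitted=8 chunks_done=1
Byte 16 = '3': mode=DATA remaining=3 emitted=9 chunks_done=1
Byte 17 = 'p': mode=DATA remaining=2 emitted=10 chunks_done=1
Byte 18 = 'i': mode=DATA remaining=1 emitted=11 chunks_done=1
Byte 19 = 'r': mode=DATA_DONE remaining=0 emitted=12 chunks_done=1
Byte 20 = 0x0D: mode=DATA_CR remaining=0 emitted=12 chunks_done=1
Byte 21 = 0x0A: mode=SIZE remaining=0 emitted=12 chunks_done=2
Byte 22 = '7': mode=SIZE remaining=0 emitted=12 chunks_done=2
Byte 23 = 0x0D: mode=SIZE_CR remaining=0 emitted=12 chunks_done=2
Byte 24 = 0x0A: mode=DATA remaining=7 emitted=12 chunks_done=2
Byte 25 = '6': mode=DATA remaining=6 emitted=13 chunks_done=2
Byte 26 = 'w': mode=DATA remaining=5 emitted=14 chunks_done=2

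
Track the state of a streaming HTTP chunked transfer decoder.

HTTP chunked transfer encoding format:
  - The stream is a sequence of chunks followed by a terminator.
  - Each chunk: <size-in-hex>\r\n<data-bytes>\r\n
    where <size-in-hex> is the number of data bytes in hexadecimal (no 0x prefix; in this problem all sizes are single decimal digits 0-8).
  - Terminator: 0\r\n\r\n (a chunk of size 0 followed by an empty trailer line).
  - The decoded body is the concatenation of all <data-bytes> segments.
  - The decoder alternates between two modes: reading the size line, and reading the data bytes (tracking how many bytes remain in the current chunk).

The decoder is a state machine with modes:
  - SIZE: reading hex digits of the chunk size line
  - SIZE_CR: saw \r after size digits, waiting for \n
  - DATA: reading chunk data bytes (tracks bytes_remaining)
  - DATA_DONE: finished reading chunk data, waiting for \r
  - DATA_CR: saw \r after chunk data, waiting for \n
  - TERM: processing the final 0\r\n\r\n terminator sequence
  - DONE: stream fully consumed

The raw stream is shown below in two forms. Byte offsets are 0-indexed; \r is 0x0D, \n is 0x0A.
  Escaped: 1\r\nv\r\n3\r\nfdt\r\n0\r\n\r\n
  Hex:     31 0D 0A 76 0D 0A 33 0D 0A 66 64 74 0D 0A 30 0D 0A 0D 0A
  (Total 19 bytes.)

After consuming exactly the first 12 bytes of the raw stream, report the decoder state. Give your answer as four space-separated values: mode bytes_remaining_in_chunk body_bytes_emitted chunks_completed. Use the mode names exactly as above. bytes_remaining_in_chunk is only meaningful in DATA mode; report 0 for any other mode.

Byte 0 = '1': mode=SIZE remaining=0 emitted=0 chunks_done=0
Byte 1 = 0x0D: mode=SIZE_CR remaining=0 emitted=0 chunks_done=0
Byte 2 = 0x0A: mode=DATA remaining=1 emitted=0 chunks_done=0
Byte 3 = 'v': mode=DATA_DONE remaining=0 emitted=1 chunks_done=0
Byte 4 = 0x0D: mode=DATA_CR remaining=0 emitted=1 chunks_done=0
Byte 5 = 0x0A: mode=SIZE remaining=0 emitted=1 chunks_done=1
Byte 6 = '3': mode=SIZE remaining=0 emitted=1 chunks_done=1
Byte 7 = 0x0D: mode=SIZE_CR remaining=0 emitted=1 chunks_done=1
Byte 8 = 0x0A: mode=DATA remaining=3 emitted=1 chunks_done=1
Byte 9 = 'f': mode=DATA remaining=2 emitted=2 chunks_done=1
Byte 10 = 'd': mode=DATA remaining=1 emitted=3 chunks_done=1
Byte 11 = 't': mode=DATA_DONE remaining=0 emitted=4 chunks_done=1

Answer: DATA_DONE 0 4 1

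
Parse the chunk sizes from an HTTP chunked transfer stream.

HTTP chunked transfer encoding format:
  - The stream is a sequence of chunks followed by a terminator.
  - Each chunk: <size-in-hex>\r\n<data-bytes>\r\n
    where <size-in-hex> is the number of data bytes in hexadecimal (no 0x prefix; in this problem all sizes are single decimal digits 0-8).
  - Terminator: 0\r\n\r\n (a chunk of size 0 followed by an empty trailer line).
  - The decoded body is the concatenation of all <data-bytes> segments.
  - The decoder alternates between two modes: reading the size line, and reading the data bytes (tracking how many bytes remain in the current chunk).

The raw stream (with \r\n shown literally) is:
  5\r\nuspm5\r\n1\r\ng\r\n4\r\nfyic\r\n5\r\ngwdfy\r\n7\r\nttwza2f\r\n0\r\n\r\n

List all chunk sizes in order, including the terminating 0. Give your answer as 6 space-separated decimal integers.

Answer: 5 1 4 5 7 0

Derivation:
Chunk 1: stream[0..1]='5' size=0x5=5, data at stream[3..8]='uspm5' -> body[0..5], body so far='uspm5'
Chunk 2: stream[10..11]='1' size=0x1=1, data at stream[13..14]='g' -> body[5..6], body so far='uspm5g'
Chunk 3: stream[16..17]='4' size=0x4=4, data at stream[19..23]='fyic' -> body[6..10], body so far='uspm5gfyic'
Chunk 4: stream[25..26]='5' size=0x5=5, data at stream[28..33]='gwdfy' -> body[10..15], body so far='uspm5gfyicgwdfy'
Chunk 5: stream[35..36]='7' size=0x7=7, data at stream[38..45]='ttwza2f' -> body[15..22], body so far='uspm5gfyicgwdfyttwza2f'
Chunk 6: stream[47..48]='0' size=0 (terminator). Final body='uspm5gfyicgwdfyttwza2f' (22 bytes)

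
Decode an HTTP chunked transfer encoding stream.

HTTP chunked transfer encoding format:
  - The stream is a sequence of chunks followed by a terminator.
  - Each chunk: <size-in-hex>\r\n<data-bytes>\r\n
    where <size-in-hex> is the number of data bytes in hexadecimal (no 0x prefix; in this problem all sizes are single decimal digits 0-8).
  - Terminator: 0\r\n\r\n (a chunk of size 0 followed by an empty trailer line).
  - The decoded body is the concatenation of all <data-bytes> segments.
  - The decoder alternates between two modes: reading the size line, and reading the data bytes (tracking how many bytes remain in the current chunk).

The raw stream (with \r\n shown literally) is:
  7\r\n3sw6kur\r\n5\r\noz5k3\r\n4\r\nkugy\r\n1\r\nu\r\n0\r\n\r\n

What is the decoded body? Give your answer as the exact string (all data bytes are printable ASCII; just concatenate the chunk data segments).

Answer: 3sw6kuroz5k3kugyu

Derivation:
Chunk 1: stream[0..1]='7' size=0x7=7, data at stream[3..10]='3sw6kur' -> body[0..7], body so far='3sw6kur'
Chunk 2: stream[12..13]='5' size=0x5=5, data at stream[15..20]='oz5k3' -> body[7..12], body so far='3sw6kuroz5k3'
Chunk 3: stream[22..23]='4' size=0x4=4, data at stream[25..29]='kugy' -> body[12..16], body so far='3sw6kuroz5k3kugy'
Chunk 4: stream[31..32]='1' size=0x1=1, data at stream[34..35]='u' -> body[16..17], body so far='3sw6kuroz5k3kugyu'
Chunk 5: stream[37..38]='0' size=0 (terminator). Final body='3sw6kuroz5k3kugyu' (17 bytes)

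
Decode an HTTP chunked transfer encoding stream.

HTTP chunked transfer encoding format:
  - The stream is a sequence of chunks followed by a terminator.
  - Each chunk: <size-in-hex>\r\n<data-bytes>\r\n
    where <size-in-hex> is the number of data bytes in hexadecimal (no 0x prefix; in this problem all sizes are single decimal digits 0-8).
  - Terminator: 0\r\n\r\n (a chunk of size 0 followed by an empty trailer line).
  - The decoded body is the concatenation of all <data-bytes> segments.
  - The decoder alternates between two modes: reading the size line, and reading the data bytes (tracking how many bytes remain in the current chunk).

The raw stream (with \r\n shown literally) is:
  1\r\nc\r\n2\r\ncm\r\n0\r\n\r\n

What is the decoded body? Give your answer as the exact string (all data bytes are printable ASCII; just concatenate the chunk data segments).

Chunk 1: stream[0..1]='1' size=0x1=1, data at stream[3..4]='c' -> body[0..1], body so far='c'
Chunk 2: stream[6..7]='2' size=0x2=2, data at stream[9..11]='cm' -> body[1..3], body so far='ccm'
Chunk 3: stream[13..14]='0' size=0 (terminator). Final body='ccm' (3 bytes)

Answer: ccm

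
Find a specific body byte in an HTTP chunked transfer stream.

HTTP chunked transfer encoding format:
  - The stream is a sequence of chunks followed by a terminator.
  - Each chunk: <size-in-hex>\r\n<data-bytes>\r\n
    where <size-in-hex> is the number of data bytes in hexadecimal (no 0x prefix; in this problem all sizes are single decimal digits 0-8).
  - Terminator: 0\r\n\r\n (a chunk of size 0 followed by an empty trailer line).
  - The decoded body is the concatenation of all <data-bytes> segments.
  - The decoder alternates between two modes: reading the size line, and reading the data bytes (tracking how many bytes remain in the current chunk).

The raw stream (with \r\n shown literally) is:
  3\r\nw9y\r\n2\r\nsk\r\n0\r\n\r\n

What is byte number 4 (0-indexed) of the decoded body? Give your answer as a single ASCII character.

Answer: k

Derivation:
Chunk 1: stream[0..1]='3' size=0x3=3, data at stream[3..6]='w9y' -> body[0..3], body so far='w9y'
Chunk 2: stream[8..9]='2' size=0x2=2, data at stream[11..13]='sk' -> body[3..5], body so far='w9ysk'
Chunk 3: stream[15..16]='0' size=0 (terminator). Final body='w9ysk' (5 bytes)
Body byte 4 = 'k'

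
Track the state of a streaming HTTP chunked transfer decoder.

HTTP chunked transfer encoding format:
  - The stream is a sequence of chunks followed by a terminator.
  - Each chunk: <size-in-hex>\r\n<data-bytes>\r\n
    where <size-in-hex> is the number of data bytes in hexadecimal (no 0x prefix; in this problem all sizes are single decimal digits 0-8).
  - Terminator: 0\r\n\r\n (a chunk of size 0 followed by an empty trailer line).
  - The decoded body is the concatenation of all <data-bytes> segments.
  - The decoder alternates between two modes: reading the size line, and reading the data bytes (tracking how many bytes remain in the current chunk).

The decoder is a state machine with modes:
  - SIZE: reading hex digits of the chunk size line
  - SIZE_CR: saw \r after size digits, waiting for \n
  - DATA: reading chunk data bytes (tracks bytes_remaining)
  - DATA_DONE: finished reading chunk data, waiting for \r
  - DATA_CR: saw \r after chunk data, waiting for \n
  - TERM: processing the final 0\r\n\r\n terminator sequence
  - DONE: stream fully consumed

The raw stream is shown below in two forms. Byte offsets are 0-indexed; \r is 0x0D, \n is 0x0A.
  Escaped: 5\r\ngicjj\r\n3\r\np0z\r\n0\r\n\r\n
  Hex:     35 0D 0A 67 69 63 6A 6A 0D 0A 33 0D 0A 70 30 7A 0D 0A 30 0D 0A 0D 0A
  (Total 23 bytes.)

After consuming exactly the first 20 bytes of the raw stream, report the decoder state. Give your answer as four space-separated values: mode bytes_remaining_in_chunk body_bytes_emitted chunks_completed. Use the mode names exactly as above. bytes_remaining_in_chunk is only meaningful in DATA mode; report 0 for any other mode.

Answer: SIZE_CR 0 8 2

Derivation:
Byte 0 = '5': mode=SIZE remaining=0 emitted=0 chunks_done=0
Byte 1 = 0x0D: mode=SIZE_CR remaining=0 emitted=0 chunks_done=0
Byte 2 = 0x0A: mode=DATA remaining=5 emitted=0 chunks_done=0
Byte 3 = 'g': mode=DATA remaining=4 emitted=1 chunks_done=0
Byte 4 = 'i': mode=DATA remaining=3 emitted=2 chunks_done=0
Byte 5 = 'c': mode=DATA remaining=2 emitted=3 chunks_done=0
Byte 6 = 'j': mode=DATA remaining=1 emitted=4 chunks_done=0
Byte 7 = 'j': mode=DATA_DONE remaining=0 emitted=5 chunks_done=0
Byte 8 = 0x0D: mode=DATA_CR remaining=0 emitted=5 chunks_done=0
Byte 9 = 0x0A: mode=SIZE remaining=0 emitted=5 chunks_done=1
Byte 10 = '3': mode=SIZE remaining=0 emitted=5 chunks_done=1
Byte 11 = 0x0D: mode=SIZE_CR remaining=0 emitted=5 chunks_done=1
Byte 12 = 0x0A: mode=DATA remaining=3 emitted=5 chunks_done=1
Byte 13 = 'p': mode=DATA remaining=2 emitted=6 chunks_done=1
Byte 14 = '0': mode=DATA remaining=1 emitted=7 chunks_done=1
Byte 15 = 'z': mode=DATA_DONE remaining=0 emitted=8 chunks_done=1
Byte 16 = 0x0D: mode=DATA_CR remaining=0 emitted=8 chunks_done=1
Byte 17 = 0x0A: mode=SIZE remaining=0 emitted=8 chunks_done=2
Byte 18 = '0': mode=SIZE remaining=0 emitted=8 chunks_done=2
Byte 19 = 0x0D: mode=SIZE_CR remaining=0 emitted=8 chunks_done=2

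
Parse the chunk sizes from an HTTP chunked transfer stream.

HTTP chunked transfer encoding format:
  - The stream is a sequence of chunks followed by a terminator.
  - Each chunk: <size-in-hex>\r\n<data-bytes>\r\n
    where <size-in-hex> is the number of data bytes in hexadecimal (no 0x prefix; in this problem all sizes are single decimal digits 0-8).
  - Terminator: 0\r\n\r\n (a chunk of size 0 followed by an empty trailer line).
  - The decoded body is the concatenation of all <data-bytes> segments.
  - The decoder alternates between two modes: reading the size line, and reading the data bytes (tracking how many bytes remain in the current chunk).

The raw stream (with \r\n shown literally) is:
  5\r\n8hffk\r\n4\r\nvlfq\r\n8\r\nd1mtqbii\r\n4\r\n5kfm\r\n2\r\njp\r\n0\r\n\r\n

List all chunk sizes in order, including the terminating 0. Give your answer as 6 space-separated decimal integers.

Answer: 5 4 8 4 2 0

Derivation:
Chunk 1: stream[0..1]='5' size=0x5=5, data at stream[3..8]='8hffk' -> body[0..5], body so far='8hffk'
Chunk 2: stream[10..11]='4' size=0x4=4, data at stream[13..17]='vlfq' -> body[5..9], body so far='8hffkvlfq'
Chunk 3: stream[19..20]='8' size=0x8=8, data at stream[22..30]='d1mtqbii' -> body[9..17], body so far='8hffkvlfqd1mtqbii'
Chunk 4: stream[32..33]='4' size=0x4=4, data at stream[35..39]='5kfm' -> body[17..21], body so far='8hffkvlfqd1mtqbii5kfm'
Chunk 5: stream[41..42]='2' size=0x2=2, data at stream[44..46]='jp' -> body[21..23], body so far='8hffkvlfqd1mtqbii5kfmjp'
Chunk 6: stream[48..49]='0' size=0 (terminator). Final body='8hffkvlfqd1mtqbii5kfmjp' (23 bytes)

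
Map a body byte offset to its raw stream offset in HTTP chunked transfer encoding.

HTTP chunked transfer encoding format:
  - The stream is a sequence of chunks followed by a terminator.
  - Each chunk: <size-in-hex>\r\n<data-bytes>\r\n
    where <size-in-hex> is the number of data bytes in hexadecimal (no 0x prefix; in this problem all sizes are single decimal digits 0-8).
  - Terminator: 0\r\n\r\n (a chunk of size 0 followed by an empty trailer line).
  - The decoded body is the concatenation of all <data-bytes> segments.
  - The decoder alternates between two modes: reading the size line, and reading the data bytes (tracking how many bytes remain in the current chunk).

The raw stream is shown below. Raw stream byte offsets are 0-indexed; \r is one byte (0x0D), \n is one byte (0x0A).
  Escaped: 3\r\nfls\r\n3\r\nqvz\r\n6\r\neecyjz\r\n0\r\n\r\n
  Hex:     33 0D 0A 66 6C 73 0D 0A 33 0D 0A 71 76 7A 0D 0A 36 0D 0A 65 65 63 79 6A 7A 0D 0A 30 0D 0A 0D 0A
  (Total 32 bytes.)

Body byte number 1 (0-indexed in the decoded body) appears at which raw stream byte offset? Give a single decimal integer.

Chunk 1: stream[0..1]='3' size=0x3=3, data at stream[3..6]='fls' -> body[0..3], body so far='fls'
Chunk 2: stream[8..9]='3' size=0x3=3, data at stream[11..14]='qvz' -> body[3..6], body so far='flsqvz'
Chunk 3: stream[16..17]='6' size=0x6=6, data at stream[19..25]='eecyjz' -> body[6..12], body so far='flsqvzeecyjz'
Chunk 4: stream[27..28]='0' size=0 (terminator). Final body='flsqvzeecyjz' (12 bytes)
Body byte 1 at stream offset 4

Answer: 4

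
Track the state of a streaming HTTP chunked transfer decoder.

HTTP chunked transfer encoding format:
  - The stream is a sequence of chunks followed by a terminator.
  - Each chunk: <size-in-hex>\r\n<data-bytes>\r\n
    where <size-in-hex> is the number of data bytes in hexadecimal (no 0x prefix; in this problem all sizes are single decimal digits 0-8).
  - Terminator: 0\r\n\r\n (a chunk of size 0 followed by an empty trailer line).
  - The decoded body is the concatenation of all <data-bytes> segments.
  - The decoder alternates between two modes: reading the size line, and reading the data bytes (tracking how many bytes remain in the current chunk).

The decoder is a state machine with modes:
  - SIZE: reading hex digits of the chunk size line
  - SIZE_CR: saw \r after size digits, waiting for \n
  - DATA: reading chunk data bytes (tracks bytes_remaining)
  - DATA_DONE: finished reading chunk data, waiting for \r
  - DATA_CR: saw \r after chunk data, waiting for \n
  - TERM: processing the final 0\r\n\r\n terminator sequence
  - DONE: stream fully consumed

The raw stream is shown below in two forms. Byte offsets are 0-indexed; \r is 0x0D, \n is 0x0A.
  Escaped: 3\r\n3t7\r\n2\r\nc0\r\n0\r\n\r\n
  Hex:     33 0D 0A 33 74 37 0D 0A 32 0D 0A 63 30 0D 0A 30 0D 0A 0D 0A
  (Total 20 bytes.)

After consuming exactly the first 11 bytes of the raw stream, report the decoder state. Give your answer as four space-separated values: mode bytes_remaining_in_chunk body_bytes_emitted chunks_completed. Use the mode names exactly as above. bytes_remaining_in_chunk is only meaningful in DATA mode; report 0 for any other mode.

Answer: DATA 2 3 1

Derivation:
Byte 0 = '3': mode=SIZE remaining=0 emitted=0 chunks_done=0
Byte 1 = 0x0D: mode=SIZE_CR remaining=0 emitted=0 chunks_done=0
Byte 2 = 0x0A: mode=DATA remaining=3 emitted=0 chunks_done=0
Byte 3 = '3': mode=DATA remaining=2 emitted=1 chunks_done=0
Byte 4 = 't': mode=DATA remaining=1 emitted=2 chunks_done=0
Byte 5 = '7': mode=DATA_DONE remaining=0 emitted=3 chunks_done=0
Byte 6 = 0x0D: mode=DATA_CR remaining=0 emitted=3 chunks_done=0
Byte 7 = 0x0A: mode=SIZE remaining=0 emitted=3 chunks_done=1
Byte 8 = '2': mode=SIZE remaining=0 emitted=3 chunks_done=1
Byte 9 = 0x0D: mode=SIZE_CR remaining=0 emitted=3 chunks_done=1
Byte 10 = 0x0A: mode=DATA remaining=2 emitted=3 chunks_done=1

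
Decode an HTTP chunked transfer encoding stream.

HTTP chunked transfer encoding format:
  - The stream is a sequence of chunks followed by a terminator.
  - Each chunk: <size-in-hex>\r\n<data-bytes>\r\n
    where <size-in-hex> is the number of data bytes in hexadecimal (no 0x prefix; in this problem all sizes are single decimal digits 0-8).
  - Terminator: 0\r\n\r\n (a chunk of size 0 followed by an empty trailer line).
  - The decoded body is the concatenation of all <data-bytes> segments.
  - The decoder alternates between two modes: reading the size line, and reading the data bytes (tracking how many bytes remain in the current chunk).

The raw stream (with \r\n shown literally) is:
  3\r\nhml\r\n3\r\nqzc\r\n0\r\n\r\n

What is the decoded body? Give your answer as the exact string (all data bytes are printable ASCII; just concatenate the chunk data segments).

Answer: hmlqzc

Derivation:
Chunk 1: stream[0..1]='3' size=0x3=3, data at stream[3..6]='hml' -> body[0..3], body so far='hml'
Chunk 2: stream[8..9]='3' size=0x3=3, data at stream[11..14]='qzc' -> body[3..6], body so far='hmlqzc'
Chunk 3: stream[16..17]='0' size=0 (terminator). Final body='hmlqzc' (6 bytes)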